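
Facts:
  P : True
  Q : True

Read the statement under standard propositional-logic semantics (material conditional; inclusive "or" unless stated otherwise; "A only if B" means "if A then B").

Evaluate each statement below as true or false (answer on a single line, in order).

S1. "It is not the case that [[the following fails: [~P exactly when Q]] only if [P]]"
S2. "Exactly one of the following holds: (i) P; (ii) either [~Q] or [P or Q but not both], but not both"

S1 F / S2 T

S1: In symbols: ~(~(~P <-> Q) -> P)

~P = ~T = F
~P <-> Q = F <-> T = F
~(~P <-> Q) = ~F = T
~(~P <-> Q) -> P = T -> T = T
~(~(~P <-> Q) -> P) = ~T = F
Thus S1 is false.

S2: This is P xor (~Q xor (P xor Q)).

~Q = ~T = F
P xor Q = T xor T = F
~Q xor (P xor Q) = F xor F = F
P xor (~Q xor (P xor Q)) = T xor F = T
Hence S2 is true.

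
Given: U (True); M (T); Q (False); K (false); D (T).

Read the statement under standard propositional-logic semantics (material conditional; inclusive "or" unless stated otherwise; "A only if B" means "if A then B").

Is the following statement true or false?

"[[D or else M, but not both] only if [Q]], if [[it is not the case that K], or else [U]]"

Values: K=False, U=True, D=True, M=True, Q=False.
In symbols: (not K or U) -> ((D xor M) -> Q)

not K = not False = True
not K or U = True or True = True
D xor M = True xor True = False
(D xor M) -> Q = False -> False = True
(not K or U) -> ((D xor M) -> Q) = True -> True = True

True.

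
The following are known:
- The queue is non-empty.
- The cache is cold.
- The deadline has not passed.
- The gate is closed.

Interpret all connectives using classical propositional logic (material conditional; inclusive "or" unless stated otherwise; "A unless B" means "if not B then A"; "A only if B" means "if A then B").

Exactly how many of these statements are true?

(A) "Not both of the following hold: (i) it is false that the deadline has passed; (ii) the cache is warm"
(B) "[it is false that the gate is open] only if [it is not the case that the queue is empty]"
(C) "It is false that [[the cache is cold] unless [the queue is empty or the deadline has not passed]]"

2

Let R = "the deadline has passed" (F), Q = "the cache is warm" (F), S = "the gate is open" (F), P = "the queue is empty" (F).

(A): This is ~R nand Q.

~R = ~F = T
~R nand Q = T nand F = T
So (A) is true.

(B): This is ~S -> ~P.

~S = ~F = T
~P = ~F = T
~S -> ~P = T -> T = T
Thus (B) is true.

(C): In symbols: ~(~Q | (P | ~R))

~Q = ~F = T
~R = ~F = T
P | ~R = F | T = T
~Q | (P | ~R) = T | T = T
~(~Q | (P | ~R)) = ~T = F
So (C) is false.

Count: 2.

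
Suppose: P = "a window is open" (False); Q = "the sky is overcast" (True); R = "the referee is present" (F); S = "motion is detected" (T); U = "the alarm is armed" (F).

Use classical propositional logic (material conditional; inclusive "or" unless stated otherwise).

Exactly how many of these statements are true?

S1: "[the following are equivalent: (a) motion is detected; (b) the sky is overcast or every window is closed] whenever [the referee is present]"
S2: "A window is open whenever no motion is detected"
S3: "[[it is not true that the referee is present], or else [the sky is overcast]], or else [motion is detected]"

S1: Parsed as R -> (S <-> (Q | ~P))

~P = ~F = T
Q | ~P = T | T = T
S <-> (Q | ~P) = T <-> T = T
R -> (S <-> (Q | ~P)) = F -> T = T
Thus S1 is true.

S2: In symbols: ~S -> P

~S = ~T = F
~S -> P = F -> F = T
So S2 is true.

S3: In symbols: (~R | Q) | S

~R = ~F = T
~R | Q = T | T = T
(~R | Q) | S = T | T = T
Hence S3 is true.

True statements: 3 (S1, S2, S3).

3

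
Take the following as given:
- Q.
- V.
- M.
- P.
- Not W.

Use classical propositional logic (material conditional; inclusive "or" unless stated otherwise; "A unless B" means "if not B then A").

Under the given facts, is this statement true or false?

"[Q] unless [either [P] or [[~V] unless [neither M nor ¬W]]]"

True

Parsed as Q ∨ (P ∨ (¬V ∨ (M ↓ ¬W)))

¬V = ¬T = F
¬W = ¬F = T
M ↓ ¬W = T ↓ T = F
¬V ∨ (M ↓ ¬W) = F ∨ F = F
P ∨ (¬V ∨ (M ↓ ¬W)) = T ∨ F = T
Q ∨ (P ∨ (¬V ∨ (M ↓ ¬W))) = T ∨ T = T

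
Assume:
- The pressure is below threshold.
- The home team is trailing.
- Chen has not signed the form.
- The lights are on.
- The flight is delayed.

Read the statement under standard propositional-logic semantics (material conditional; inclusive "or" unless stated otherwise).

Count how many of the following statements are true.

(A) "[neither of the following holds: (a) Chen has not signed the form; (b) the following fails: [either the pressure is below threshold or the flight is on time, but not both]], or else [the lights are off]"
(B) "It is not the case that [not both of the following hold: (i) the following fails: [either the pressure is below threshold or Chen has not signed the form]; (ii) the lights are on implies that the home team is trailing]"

0

Let R = "Chen has signed the form" (F), P = "the pressure is above threshold" (F), U = "the flight is delayed" (T), S = "the lights are on" (T), Q = "the home team is leading" (F).

(A): In symbols: (¬R ↓ ¬(¬P ⊕ ¬U)) ∨ ¬S

¬R = ¬F = T
¬P = ¬F = T
¬U = ¬T = F
¬P ⊕ ¬U = T ⊕ F = T
¬(¬P ⊕ ¬U) = ¬T = F
¬R ↓ ¬(¬P ⊕ ¬U) = T ↓ F = F
¬S = ¬T = F
(¬R ↓ ¬(¬P ⊕ ¬U)) ∨ ¬S = F ∨ F = F
Thus (A) is false.

(B): Parsed as ¬(¬(¬P ∨ ¬R) ↑ (S → ¬Q))

¬P = ¬F = T
¬R = ¬F = T
¬P ∨ ¬R = T ∨ T = T
¬(¬P ∨ ¬R) = ¬T = F
¬Q = ¬F = T
S → ¬Q = T → T = T
¬(¬P ∨ ¬R) ↑ (S → ¬Q) = F ↑ T = T
¬(¬(¬P ∨ ¬R) ↑ (S → ¬Q)) = ¬T = F
Hence (B) is false.

0 of the 2 statements are true (none).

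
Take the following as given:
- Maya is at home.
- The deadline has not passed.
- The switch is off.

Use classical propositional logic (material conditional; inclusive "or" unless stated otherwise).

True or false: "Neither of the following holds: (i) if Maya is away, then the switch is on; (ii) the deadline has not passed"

The statement is false.

Let Q = "Maya is at home" (True), P = "the switch is on" (False), V = "the deadline has passed" (False).
In symbols: (not Q -> P) nor not V

not Q = not True = False
not Q -> P = False -> False = True
not V = not False = True
(not Q -> P) nor not V = True nor True = False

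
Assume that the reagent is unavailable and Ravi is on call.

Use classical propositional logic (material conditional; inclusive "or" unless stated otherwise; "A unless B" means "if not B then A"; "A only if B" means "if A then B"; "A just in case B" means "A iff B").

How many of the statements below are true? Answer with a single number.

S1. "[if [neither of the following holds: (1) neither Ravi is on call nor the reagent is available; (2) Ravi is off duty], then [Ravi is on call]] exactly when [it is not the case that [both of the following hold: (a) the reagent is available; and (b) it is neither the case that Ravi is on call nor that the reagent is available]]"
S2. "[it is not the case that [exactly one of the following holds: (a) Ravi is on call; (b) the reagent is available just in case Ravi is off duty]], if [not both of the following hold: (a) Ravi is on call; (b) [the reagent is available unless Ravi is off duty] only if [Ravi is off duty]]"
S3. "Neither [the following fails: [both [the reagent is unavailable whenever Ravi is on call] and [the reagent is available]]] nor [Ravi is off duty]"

2

Let Q = "Ravi is on call" (T), P = "the reagent is available" (F).

S1: This is (((Q ↓ P) ↓ ¬Q) → Q) ↔ ¬(P ∧ (Q ↓ P)).

Q ↓ P = T ↓ F = F
¬Q = ¬T = F
(Q ↓ P) ↓ ¬Q = F ↓ F = T
((Q ↓ P) ↓ ¬Q) → Q = T → T = T
Q ↓ P = T ↓ F = F
P ∧ (Q ↓ P) = F ∧ F = F
¬(P ∧ (Q ↓ P)) = ¬F = T
(((Q ↓ P) ↓ ¬Q) → Q) ↔ ¬(P ∧ (Q ↓ P)) = T ↔ T = T
So S1 is true.

S2: In symbols: (Q ↑ ((P ∨ ¬Q) → ¬Q)) → ¬(Q ⊕ (P ↔ ¬Q))

¬Q = ¬T = F
P ∨ ¬Q = F ∨ F = F
¬Q = ¬T = F
(P ∨ ¬Q) → ¬Q = F → F = T
Q ↑ ((P ∨ ¬Q) → ¬Q) = T ↑ T = F
¬Q = ¬T = F
P ↔ ¬Q = F ↔ F = T
Q ⊕ (P ↔ ¬Q) = T ⊕ T = F
¬(Q ⊕ (P ↔ ¬Q)) = ¬F = T
(Q ↑ ((P ∨ ¬Q) → ¬Q)) → ¬(Q ⊕ (P ↔ ¬Q)) = F → T = T
So S2 is true.

S3: In symbols: ¬((Q → ¬P) ∧ P) ↓ ¬Q

¬P = ¬F = T
Q → ¬P = T → T = T
(Q → ¬P) ∧ P = T ∧ F = F
¬((Q → ¬P) ∧ P) = ¬F = T
¬Q = ¬T = F
¬((Q → ¬P) ∧ P) ↓ ¬Q = T ↓ F = F
Hence S3 is false.

2 of the 3 statements are true (S1, S2).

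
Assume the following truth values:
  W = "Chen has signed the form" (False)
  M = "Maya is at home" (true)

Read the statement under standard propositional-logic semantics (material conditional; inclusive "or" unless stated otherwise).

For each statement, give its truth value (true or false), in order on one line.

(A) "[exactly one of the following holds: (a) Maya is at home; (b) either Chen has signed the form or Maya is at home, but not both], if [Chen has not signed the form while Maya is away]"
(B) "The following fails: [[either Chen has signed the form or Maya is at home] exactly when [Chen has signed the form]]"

(A) true, (B) true

(A): Parsed as (~W & ~M) -> (M xor (W xor M))

~W = ~F = T
~M = ~T = F
~W & ~M = T & F = F
W xor M = F xor T = T
M xor (W xor M) = T xor T = F
(~W & ~M) -> (M xor (W xor M)) = F -> F = T
Thus (A) is true.

(B): Formalization: ~((W | M) <-> W)

W | M = F | T = T
(W | M) <-> W = T <-> F = F
~((W | M) <-> W) = ~F = T
Thus (B) is true.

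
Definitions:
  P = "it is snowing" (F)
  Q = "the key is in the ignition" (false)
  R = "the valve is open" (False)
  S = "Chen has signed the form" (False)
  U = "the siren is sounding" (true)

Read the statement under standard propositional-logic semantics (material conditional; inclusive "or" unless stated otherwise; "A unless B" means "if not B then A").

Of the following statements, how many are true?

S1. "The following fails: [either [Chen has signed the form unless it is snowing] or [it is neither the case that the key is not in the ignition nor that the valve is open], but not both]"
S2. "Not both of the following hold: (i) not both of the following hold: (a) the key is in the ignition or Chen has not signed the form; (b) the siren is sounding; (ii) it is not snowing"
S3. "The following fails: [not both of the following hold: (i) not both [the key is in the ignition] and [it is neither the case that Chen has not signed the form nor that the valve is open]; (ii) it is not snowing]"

3

S1: This is ~((S | P) xor (~Q nor R)).

S | P = F | F = F
~Q = ~F = T
~Q nor R = T nor F = F
(S | P) xor (~Q nor R) = F xor F = F
~((S | P) xor (~Q nor R)) = ~F = T
Thus S1 is true.

S2: This is ((Q | ~S) nand U) nand ~P.

~S = ~F = T
Q | ~S = F | T = T
(Q | ~S) nand U = T nand T = F
~P = ~F = T
((Q | ~S) nand U) nand ~P = F nand T = T
Thus S2 is true.

S3: Formalization: ~((Q nand (~S nor R)) nand ~P)

~S = ~F = T
~S nor R = T nor F = F
Q nand (~S nor R) = F nand F = T
~P = ~F = T
(Q nand (~S nor R)) nand ~P = T nand T = F
~((Q nand (~S nor R)) nand ~P) = ~F = T
Thus S3 is true.

True statements: 3 (S1, S2, S3).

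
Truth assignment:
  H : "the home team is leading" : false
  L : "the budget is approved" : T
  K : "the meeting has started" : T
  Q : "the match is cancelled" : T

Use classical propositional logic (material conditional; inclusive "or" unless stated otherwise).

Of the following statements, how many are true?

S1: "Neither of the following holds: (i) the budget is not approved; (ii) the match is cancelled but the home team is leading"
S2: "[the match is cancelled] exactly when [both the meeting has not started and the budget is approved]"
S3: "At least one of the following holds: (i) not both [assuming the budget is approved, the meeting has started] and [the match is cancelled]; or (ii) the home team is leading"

1

S1: This is ~L nor (Q & H).

~L = ~T = F
Q & H = T & F = F
~L nor (Q & H) = F nor F = T
Hence S1 is true.

S2: This is Q <-> (~K & L).

~K = ~T = F
~K & L = F & T = F
Q <-> (~K & L) = T <-> F = F
So S2 is false.

S3: In symbols: ((L -> K) nand Q) | H

L -> K = T -> T = T
(L -> K) nand Q = T nand T = F
((L -> K) nand Q) | H = F | F = F
Hence S3 is false.

1 of the 3 statements is true.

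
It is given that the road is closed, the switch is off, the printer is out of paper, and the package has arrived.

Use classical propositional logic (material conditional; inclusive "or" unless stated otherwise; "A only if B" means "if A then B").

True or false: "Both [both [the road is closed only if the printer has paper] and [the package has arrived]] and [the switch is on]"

false

Let P = "the road is closed" (T), R = "the printer has paper" (F), S = "the package has arrived" (T), Q = "the switch is on" (F).
Formalization: ((P → R) ∧ S) ∧ Q

P → R = T → F = F
(P → R) ∧ S = F ∧ T = F
((P → R) ∧ S) ∧ Q = F ∧ F = F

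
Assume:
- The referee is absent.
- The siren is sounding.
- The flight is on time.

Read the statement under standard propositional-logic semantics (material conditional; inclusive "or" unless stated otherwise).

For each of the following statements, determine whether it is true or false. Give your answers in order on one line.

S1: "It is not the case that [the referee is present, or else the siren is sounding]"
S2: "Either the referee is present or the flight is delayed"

S1 False; S2 False

Let D = "the referee is present" (False), S = "the siren is sounding" (True), G = "the flight is delayed" (False).

S1: This is not (D or S).

D or S = False or True = True
not (D or S) = not True = False
Thus S1 is false.

S2: In symbols: D or G

D or G = False or False = False
Thus S2 is false.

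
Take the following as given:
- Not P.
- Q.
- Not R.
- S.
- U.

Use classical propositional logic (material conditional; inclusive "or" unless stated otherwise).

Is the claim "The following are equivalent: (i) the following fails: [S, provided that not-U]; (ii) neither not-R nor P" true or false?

In symbols: ~(~U -> S) <-> (~R nor P)

~U = ~T = F
~U -> S = F -> T = T
~(~U -> S) = ~T = F
~R = ~F = T
~R nor P = T nor F = F
~(~U -> S) <-> (~R nor P) = F <-> F = T

True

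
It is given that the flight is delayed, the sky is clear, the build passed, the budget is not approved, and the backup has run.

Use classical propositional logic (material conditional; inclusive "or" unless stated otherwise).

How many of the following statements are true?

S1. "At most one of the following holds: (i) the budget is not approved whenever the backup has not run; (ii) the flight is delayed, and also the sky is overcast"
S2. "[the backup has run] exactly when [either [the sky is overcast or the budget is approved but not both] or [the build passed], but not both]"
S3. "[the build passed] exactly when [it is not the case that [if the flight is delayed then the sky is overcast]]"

3

Let R = "the backup has run" (T), L = "the budget is approved" (F), K = "the flight is delayed" (T), H = "the sky is overcast" (F), N = "the build passed" (T).

S1: This is (¬R → ¬L) ↑ (K ∧ H).

¬R = ¬T = F
¬L = ¬F = T
¬R → ¬L = F → T = T
K ∧ H = T ∧ F = F
(¬R → ¬L) ↑ (K ∧ H) = T ↑ F = T
Thus S1 is true.

S2: Parsed as R ↔ ((H ⊕ L) ⊕ N)

H ⊕ L = F ⊕ F = F
(H ⊕ L) ⊕ N = F ⊕ T = T
R ↔ ((H ⊕ L) ⊕ N) = T ↔ T = T
Hence S2 is true.

S3: This is N ↔ ¬(K → H).

K → H = T → F = F
¬(K → H) = ¬F = T
N ↔ ¬(K → H) = T ↔ T = T
So S3 is true.

Count: 3.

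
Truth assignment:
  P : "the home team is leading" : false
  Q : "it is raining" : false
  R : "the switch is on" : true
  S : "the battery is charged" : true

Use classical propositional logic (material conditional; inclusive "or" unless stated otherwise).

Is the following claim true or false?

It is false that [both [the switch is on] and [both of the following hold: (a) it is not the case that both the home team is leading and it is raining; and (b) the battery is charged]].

The statement is false.

This is ~(R & ((P nand Q) & S)).

P nand Q = F nand F = T
(P nand Q) & S = T & T = T
R & ((P nand Q) & S) = T & T = T
~(R & ((P nand Q) & S)) = ~T = F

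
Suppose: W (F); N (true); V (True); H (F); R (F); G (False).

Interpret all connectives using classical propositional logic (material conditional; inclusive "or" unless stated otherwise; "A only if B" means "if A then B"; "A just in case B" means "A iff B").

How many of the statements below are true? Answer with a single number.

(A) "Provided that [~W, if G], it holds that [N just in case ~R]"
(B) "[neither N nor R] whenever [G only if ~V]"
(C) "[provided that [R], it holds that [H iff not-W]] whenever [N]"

2

(A): This is (G → ¬W) → (N ↔ ¬R).

¬W = ¬F = T
G → ¬W = F → T = T
¬R = ¬F = T
N ↔ ¬R = T ↔ T = T
(G → ¬W) → (N ↔ ¬R) = T → T = T
Hence (A) is true.

(B): In symbols: (G → ¬V) → (N ↓ R)

¬V = ¬T = F
G → ¬V = F → F = T
N ↓ R = T ↓ F = F
(G → ¬V) → (N ↓ R) = T → F = F
Hence (B) is false.

(C): This is N → (R → (H ↔ ¬W)).

¬W = ¬F = T
H ↔ ¬W = F ↔ T = F
R → (H ↔ ¬W) = F → F = T
N → (R → (H ↔ ¬W)) = T → T = T
Hence (C) is true.

2 of the 3 statements are true.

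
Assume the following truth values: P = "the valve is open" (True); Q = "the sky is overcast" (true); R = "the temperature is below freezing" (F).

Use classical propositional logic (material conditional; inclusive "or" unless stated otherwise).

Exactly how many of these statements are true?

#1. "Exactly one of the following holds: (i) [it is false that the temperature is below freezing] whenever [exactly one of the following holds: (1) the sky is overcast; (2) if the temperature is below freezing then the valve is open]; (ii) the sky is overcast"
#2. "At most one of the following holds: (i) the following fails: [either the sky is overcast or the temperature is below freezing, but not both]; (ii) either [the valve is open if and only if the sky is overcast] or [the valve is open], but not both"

1

#1: This is ((Q xor (R -> P)) -> not R) xor Q.

R -> P = False -> True = True
Q xor (R -> P) = True xor True = False
not R = not False = True
(Q xor (R -> P)) -> not R = False -> True = True
((Q xor (R -> P)) -> not R) xor Q = True xor True = False
Thus #1 is false.

#2: Formalization: not (Q xor R) nand ((P iff Q) xor P)

Q xor R = True xor False = True
not (Q xor R) = not True = False
P iff Q = True iff True = True
(P iff Q) xor P = True xor True = False
not (Q xor R) nand ((P iff Q) xor P) = False nand False = True
Thus #2 is true.

Count: 1.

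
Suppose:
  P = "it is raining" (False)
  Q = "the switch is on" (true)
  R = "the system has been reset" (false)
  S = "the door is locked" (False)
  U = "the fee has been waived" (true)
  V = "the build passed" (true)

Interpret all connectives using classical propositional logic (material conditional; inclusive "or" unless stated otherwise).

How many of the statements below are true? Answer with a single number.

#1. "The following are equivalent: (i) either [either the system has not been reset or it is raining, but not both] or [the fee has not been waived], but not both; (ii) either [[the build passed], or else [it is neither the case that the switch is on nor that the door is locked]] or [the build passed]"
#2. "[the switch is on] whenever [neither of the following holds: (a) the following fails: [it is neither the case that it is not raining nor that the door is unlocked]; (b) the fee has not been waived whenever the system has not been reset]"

2

#1: Formalization: ((~R xor P) xor ~U) <-> ((V | (Q nor S)) | V)

~R = ~F = T
~R xor P = T xor F = T
~U = ~T = F
(~R xor P) xor ~U = T xor F = T
Q nor S = T nor F = F
V | (Q nor S) = T | F = T
(V | (Q nor S)) | V = T | T = T
((~R xor P) xor ~U) <-> ((V | (Q nor S)) | V) = T <-> T = T
Thus #1 is true.

#2: Parsed as (~(~P nor ~S) nor (~R -> ~U)) -> Q

~P = ~F = T
~S = ~F = T
~P nor ~S = T nor T = F
~(~P nor ~S) = ~F = T
~R = ~F = T
~U = ~T = F
~R -> ~U = T -> F = F
~(~P nor ~S) nor (~R -> ~U) = T nor F = F
(~(~P nor ~S) nor (~R -> ~U)) -> Q = F -> T = T
So #2 is true.

2 of the 2 statements are true (#1, #2).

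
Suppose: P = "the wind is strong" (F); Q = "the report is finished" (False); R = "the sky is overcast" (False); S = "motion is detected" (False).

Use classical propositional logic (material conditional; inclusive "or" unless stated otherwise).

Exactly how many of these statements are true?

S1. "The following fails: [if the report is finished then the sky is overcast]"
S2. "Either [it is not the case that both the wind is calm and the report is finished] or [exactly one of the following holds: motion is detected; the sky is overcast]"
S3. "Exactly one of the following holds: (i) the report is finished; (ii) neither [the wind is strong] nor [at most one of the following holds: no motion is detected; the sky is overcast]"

1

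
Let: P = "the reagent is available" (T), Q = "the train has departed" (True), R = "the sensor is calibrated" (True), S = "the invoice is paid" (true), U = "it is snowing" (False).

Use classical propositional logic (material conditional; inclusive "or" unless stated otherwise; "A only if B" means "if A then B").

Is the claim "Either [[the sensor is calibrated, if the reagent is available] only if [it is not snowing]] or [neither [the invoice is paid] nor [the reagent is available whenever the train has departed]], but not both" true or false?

Formalization: ((P -> R) -> ~U) xor (S nor (Q -> P))

P -> R = T -> T = T
~U = ~F = T
(P -> R) -> ~U = T -> T = T
Q -> P = T -> T = T
S nor (Q -> P) = T nor T = F
((P -> R) -> ~U) xor (S nor (Q -> P)) = T xor F = T

The statement is true.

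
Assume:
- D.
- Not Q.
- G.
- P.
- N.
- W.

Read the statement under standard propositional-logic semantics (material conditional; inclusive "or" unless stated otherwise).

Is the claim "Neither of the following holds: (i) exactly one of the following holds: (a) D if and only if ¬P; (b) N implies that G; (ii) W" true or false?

False.

Parsed as ((D ↔ ¬P) ⊕ (N → G)) ↓ W

¬P = ¬T = F
D ↔ ¬P = T ↔ F = F
N → G = T → T = T
(D ↔ ¬P) ⊕ (N → G) = F ⊕ T = T
((D ↔ ¬P) ⊕ (N → G)) ↓ W = T ↓ T = F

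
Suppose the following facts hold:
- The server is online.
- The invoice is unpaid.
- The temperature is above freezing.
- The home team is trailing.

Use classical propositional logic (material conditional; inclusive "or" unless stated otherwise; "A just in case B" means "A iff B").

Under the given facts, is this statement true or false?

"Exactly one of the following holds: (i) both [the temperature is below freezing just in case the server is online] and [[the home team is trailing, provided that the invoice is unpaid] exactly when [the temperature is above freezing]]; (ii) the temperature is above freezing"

Let D = "the temperature is below freezing" (F), S = "the server is online" (T), K = "the invoice is paid" (F), L = "the home team is leading" (F).
In symbols: ((D <-> S) & ((~K -> ~L) <-> ~D)) xor ~D

D <-> S = F <-> T = F
~K = ~F = T
~L = ~F = T
~K -> ~L = T -> T = T
~D = ~F = T
(~K -> ~L) <-> ~D = T <-> T = T
(D <-> S) & ((~K -> ~L) <-> ~D) = F & T = F
~D = ~F = T
((D <-> S) & ((~K -> ~L) <-> ~D)) xor ~D = F xor T = T

True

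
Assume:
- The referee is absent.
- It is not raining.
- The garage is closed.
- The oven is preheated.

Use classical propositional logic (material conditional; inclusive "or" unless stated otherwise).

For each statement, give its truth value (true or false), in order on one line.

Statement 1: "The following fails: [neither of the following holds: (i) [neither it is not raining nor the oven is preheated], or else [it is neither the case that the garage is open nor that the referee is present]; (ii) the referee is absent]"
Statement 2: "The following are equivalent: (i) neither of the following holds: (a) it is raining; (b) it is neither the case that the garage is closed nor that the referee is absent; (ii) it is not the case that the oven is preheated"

Statement 1 True / Statement 2 False

Let Q = "it is raining" (F), S = "the oven is preheated" (T), R = "the garage is closed" (T), P = "the referee is present" (F).

Statement 1: This is ¬(((¬Q ↓ S) ∨ (¬R ↓ P)) ↓ ¬P).

¬Q = ¬F = T
¬Q ↓ S = T ↓ T = F
¬R = ¬T = F
¬R ↓ P = F ↓ F = T
(¬Q ↓ S) ∨ (¬R ↓ P) = F ∨ T = T
¬P = ¬F = T
((¬Q ↓ S) ∨ (¬R ↓ P)) ↓ ¬P = T ↓ T = F
¬(((¬Q ↓ S) ∨ (¬R ↓ P)) ↓ ¬P) = ¬F = T
Thus Statement 1 is true.

Statement 2: Parsed as (Q ↓ (R ↓ ¬P)) ↔ ¬S

¬P = ¬F = T
R ↓ ¬P = T ↓ T = F
Q ↓ (R ↓ ¬P) = F ↓ F = T
¬S = ¬T = F
(Q ↓ (R ↓ ¬P)) ↔ ¬S = T ↔ F = F
Thus Statement 2 is false.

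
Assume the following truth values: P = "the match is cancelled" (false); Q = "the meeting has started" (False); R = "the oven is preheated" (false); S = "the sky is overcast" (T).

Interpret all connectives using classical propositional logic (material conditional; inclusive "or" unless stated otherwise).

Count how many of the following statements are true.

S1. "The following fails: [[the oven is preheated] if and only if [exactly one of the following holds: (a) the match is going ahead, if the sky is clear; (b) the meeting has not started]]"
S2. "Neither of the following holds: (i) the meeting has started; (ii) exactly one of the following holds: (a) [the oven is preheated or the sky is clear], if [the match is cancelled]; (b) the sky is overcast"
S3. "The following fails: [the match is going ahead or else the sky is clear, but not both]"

S1: Formalization: ~(R <-> ((~S -> ~P) xor ~Q))

~S = ~T = F
~P = ~F = T
~S -> ~P = F -> T = T
~Q = ~F = T
(~S -> ~P) xor ~Q = T xor T = F
R <-> ((~S -> ~P) xor ~Q) = F <-> F = T
~(R <-> ((~S -> ~P) xor ~Q)) = ~T = F
Hence S1 is false.

S2: Formalization: Q nor ((P -> (R | ~S)) xor S)

~S = ~T = F
R | ~S = F | F = F
P -> (R | ~S) = F -> F = T
(P -> (R | ~S)) xor S = T xor T = F
Q nor ((P -> (R | ~S)) xor S) = F nor F = T
Hence S2 is true.

S3: This is ~(~P xor ~S).

~P = ~F = T
~S = ~T = F
~P xor ~S = T xor F = T
~(~P xor ~S) = ~T = F
Hence S3 is false.

Count: 1.

1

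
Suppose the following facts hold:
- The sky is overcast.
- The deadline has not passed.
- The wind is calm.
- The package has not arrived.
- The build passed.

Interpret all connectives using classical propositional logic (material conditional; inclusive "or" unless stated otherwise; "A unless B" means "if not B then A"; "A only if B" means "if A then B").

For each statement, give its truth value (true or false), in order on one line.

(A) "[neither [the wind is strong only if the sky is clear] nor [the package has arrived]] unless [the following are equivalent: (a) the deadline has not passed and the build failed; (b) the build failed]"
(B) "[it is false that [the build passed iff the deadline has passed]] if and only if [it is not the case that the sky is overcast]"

(A) T; (B) F

Let R = "the wind is strong" (False), P = "the sky is overcast" (True), S = "the package has arrived" (False), Q = "the deadline has passed" (False), U = "the build passed" (True).

(A): In symbols: ((R -> not P) nor S) or ((not Q and not U) iff not U)

not P = not True = False
R -> not P = False -> False = True
(R -> not P) nor S = True nor False = False
not Q = not False = True
not U = not True = False
not Q and not U = True and False = False
not U = not True = False
(not Q and not U) iff not U = False iff False = True
((R -> not P) nor S) or ((not Q and not U) iff not U) = False or True = True
Thus (A) is true.

(B): Formalization: not (U iff Q) iff not P

U iff Q = True iff False = False
not (U iff Q) = not False = True
not P = not True = False
not (U iff Q) iff not P = True iff False = False
Hence (B) is false.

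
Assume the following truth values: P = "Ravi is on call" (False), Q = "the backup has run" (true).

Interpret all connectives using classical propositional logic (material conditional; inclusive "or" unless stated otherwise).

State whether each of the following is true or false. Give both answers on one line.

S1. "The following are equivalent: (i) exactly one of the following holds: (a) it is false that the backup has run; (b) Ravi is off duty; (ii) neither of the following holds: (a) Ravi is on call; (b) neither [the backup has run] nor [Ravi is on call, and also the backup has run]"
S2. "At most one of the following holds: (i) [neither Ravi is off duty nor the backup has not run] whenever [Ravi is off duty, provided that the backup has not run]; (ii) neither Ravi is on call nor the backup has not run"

S1 T; S2 T

S1: This is (not Q xor not P) iff (P nor (Q nor (P and Q))).

not Q = not True = False
not P = not False = True
not Q xor not P = False xor True = True
P and Q = False and True = False
Q nor (P and Q) = True nor False = False
P nor (Q nor (P and Q)) = False nor False = True
(not Q xor not P) iff (P nor (Q nor (P and Q))) = True iff True = True
Thus S1 is true.

S2: In symbols: ((not Q -> not P) -> (not P nor not Q)) nand (P nor not Q)

not Q = not True = False
not P = not False = True
not Q -> not P = False -> True = True
not P = not False = True
not Q = not True = False
not P nor not Q = True nor False = False
(not Q -> not P) -> (not P nor not Q) = True -> False = False
not Q = not True = False
P nor not Q = False nor False = True
((not Q -> not P) -> (not P nor not Q)) nand (P nor not Q) = False nand True = True
Hence S2 is true.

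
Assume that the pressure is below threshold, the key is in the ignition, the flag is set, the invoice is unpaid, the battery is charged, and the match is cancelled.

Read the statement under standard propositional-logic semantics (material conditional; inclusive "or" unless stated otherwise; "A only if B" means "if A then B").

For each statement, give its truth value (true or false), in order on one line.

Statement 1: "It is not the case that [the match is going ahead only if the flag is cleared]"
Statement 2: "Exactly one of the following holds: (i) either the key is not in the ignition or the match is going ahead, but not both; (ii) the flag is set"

Statement 1 F, Statement 2 T

Let D = "the match is cancelled" (True), Q = "the flag is set" (True), K = "the key is in the ignition" (True).

Statement 1: Parsed as not (not D -> not Q)

not D = not True = False
not Q = not True = False
not D -> not Q = False -> False = True
not (not D -> not Q) = not True = False
Thus Statement 1 is false.

Statement 2: In symbols: (not K xor not D) xor Q

not K = not True = False
not D = not True = False
not K xor not D = False xor False = False
(not K xor not D) xor Q = False xor True = True
So Statement 2 is true.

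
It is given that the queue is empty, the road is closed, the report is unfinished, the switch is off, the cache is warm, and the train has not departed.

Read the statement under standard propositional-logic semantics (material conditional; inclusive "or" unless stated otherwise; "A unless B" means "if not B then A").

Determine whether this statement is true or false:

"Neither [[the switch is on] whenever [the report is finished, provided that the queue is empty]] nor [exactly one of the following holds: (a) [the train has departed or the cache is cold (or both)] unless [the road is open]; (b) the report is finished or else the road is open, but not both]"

False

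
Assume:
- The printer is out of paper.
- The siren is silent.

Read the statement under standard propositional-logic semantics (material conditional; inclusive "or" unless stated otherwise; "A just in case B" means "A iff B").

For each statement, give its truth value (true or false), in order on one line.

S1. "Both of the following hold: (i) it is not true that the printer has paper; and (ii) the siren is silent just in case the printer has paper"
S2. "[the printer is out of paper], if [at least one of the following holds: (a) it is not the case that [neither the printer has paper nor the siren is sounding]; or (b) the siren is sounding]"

S1 false / S2 true

Let G = "the printer has paper" (F), L = "the siren is sounding" (F).

S1: This is ¬G ∧ (¬L ↔ G).

¬G = ¬F = T
¬L = ¬F = T
¬L ↔ G = T ↔ F = F
¬G ∧ (¬L ↔ G) = T ∧ F = F
Hence S1 is false.

S2: In symbols: (¬(G ↓ L) ∨ L) → ¬G

G ↓ L = F ↓ F = T
¬(G ↓ L) = ¬T = F
¬(G ↓ L) ∨ L = F ∨ F = F
¬G = ¬F = T
(¬(G ↓ L) ∨ L) → ¬G = F → T = T
Thus S2 is true.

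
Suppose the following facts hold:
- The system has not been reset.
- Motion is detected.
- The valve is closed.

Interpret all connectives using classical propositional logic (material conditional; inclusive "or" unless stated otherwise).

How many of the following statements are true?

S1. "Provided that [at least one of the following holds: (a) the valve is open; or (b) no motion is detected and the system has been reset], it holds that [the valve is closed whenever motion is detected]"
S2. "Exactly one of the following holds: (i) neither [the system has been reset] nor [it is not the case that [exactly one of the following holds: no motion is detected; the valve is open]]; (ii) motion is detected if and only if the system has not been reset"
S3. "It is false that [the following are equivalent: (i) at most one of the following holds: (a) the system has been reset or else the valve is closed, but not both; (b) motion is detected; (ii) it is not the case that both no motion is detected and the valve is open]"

Let R = "the valve is open" (False), Q = "motion is detected" (True), P = "the system has been reset" (False).

S1: Parsed as (R or (not Q and P)) -> (Q -> not R)

not Q = not True = False
not Q and P = False and False = False
R or (not Q and P) = False or False = False
not R = not False = True
Q -> not R = True -> True = True
(R or (not Q and P)) -> (Q -> not R) = False -> True = True
Hence S1 is true.

S2: In symbols: (P nor not (not Q xor R)) xor (Q iff not P)

not Q = not True = False
not Q xor R = False xor False = False
not (not Q xor R) = not False = True
P nor not (not Q xor R) = False nor True = False
not P = not False = True
Q iff not P = True iff True = True
(P nor not (not Q xor R)) xor (Q iff not P) = False xor True = True
So S2 is true.

S3: This is not (((P xor not R) nand Q) iff (not Q nand R)).

not R = not False = True
P xor not R = False xor True = True
(P xor not R) nand Q = True nand True = False
not Q = not True = False
not Q nand R = False nand False = True
((P xor not R) nand Q) iff (not Q nand R) = False iff True = False
not (((P xor not R) nand Q) iff (not Q nand R)) = not False = True
Thus S3 is true.

3 of the 3 statements are true (S1, S2, S3).

3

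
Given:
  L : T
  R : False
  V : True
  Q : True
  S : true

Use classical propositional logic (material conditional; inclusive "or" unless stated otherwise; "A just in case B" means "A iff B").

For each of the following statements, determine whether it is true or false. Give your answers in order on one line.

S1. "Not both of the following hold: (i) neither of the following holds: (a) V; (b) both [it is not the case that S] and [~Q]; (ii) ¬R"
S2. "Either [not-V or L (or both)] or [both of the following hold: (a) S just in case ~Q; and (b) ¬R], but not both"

S1 T / S2 T

S1: Parsed as (V nor (~S & ~Q)) nand ~R

~S = ~T = F
~Q = ~T = F
~S & ~Q = F & F = F
V nor (~S & ~Q) = T nor F = F
~R = ~F = T
(V nor (~S & ~Q)) nand ~R = F nand T = T
So S1 is true.

S2: This is (~V | L) xor ((S <-> ~Q) & ~R).

~V = ~T = F
~V | L = F | T = T
~Q = ~T = F
S <-> ~Q = T <-> F = F
~R = ~F = T
(S <-> ~Q) & ~R = F & T = F
(~V | L) xor ((S <-> ~Q) & ~R) = T xor F = T
Hence S2 is true.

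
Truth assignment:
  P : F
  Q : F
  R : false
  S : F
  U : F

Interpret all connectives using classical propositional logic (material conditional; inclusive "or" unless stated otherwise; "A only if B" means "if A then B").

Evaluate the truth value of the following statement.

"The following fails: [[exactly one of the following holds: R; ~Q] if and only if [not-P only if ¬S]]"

Values: R=False, Q=False, P=False, S=False.
In symbols: not ((R xor not Q) iff (not P -> not S))

not Q = not False = True
R xor not Q = False xor True = True
not P = not False = True
not S = not False = True
not P -> not S = True -> True = True
(R xor not Q) iff (not P -> not S) = True iff True = True
not ((R xor not Q) iff (not P -> not S)) = not True = False

False.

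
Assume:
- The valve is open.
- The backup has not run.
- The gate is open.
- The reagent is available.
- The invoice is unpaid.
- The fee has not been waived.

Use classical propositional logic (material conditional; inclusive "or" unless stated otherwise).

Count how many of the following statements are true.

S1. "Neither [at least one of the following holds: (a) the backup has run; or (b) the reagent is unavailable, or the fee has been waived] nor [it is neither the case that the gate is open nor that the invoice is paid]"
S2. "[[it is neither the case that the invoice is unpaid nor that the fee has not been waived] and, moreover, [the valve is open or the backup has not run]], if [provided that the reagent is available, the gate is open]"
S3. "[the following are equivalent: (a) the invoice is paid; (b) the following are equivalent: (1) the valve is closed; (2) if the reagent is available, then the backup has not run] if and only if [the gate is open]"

2

Let G = "the backup has run" (F), H = "the reagent is available" (T), S = "the fee has been waived" (F), Q = "the gate is open" (T), N = "the invoice is paid" (F), W = "the valve is open" (T).

S1: In symbols: (G ∨ (¬H ∨ S)) ↓ (Q ↓ N)

¬H = ¬T = F
¬H ∨ S = F ∨ F = F
G ∨ (¬H ∨ S) = F ∨ F = F
Q ↓ N = T ↓ F = F
(G ∨ (¬H ∨ S)) ↓ (Q ↓ N) = F ↓ F = T
Hence S1 is true.

S2: Formalization: (H → Q) → ((¬N ↓ ¬S) ∧ (W ∨ ¬G))

H → Q = T → T = T
¬N = ¬F = T
¬S = ¬F = T
¬N ↓ ¬S = T ↓ T = F
¬G = ¬F = T
W ∨ ¬G = T ∨ T = T
(¬N ↓ ¬S) ∧ (W ∨ ¬G) = F ∧ T = F
(H → Q) → ((¬N ↓ ¬S) ∧ (W ∨ ¬G)) = T → F = F
Hence S2 is false.

S3: Formalization: (N ↔ (¬W ↔ (H → ¬G))) ↔ Q

¬W = ¬T = F
¬G = ¬F = T
H → ¬G = T → T = T
¬W ↔ (H → ¬G) = F ↔ T = F
N ↔ (¬W ↔ (H → ¬G)) = F ↔ F = T
(N ↔ (¬W ↔ (H → ¬G))) ↔ Q = T ↔ T = T
So S3 is true.

Count: 2.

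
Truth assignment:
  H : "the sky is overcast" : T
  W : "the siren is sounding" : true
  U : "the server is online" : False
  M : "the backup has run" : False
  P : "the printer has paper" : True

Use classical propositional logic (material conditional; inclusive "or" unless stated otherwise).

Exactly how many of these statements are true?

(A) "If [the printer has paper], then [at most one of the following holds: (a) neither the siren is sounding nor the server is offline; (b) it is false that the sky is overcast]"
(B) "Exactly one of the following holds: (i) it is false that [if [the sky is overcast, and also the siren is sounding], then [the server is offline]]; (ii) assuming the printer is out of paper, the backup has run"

(A): Parsed as P → ((W ↓ ¬U) ↑ ¬H)

¬U = ¬F = T
W ↓ ¬U = T ↓ T = F
¬H = ¬T = F
(W ↓ ¬U) ↑ ¬H = F ↑ F = T
P → ((W ↓ ¬U) ↑ ¬H) = T → T = T
So (A) is true.

(B): Parsed as ¬((H ∧ W) → ¬U) ⊕ (¬P → M)

H ∧ W = T ∧ T = T
¬U = ¬F = T
(H ∧ W) → ¬U = T → T = T
¬((H ∧ W) → ¬U) = ¬T = F
¬P = ¬T = F
¬P → M = F → F = T
¬((H ∧ W) → ¬U) ⊕ (¬P → M) = F ⊕ T = T
So (B) is true.

Count: 2.

2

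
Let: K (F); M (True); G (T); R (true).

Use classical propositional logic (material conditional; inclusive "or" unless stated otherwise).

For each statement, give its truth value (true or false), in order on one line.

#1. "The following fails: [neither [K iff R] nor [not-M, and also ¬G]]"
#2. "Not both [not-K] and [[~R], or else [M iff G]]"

#1: Parsed as ¬((K ↔ R) ↓ (¬M ∧ ¬G))

K ↔ R = F ↔ T = F
¬M = ¬T = F
¬G = ¬T = F
¬M ∧ ¬G = F ∧ F = F
(K ↔ R) ↓ (¬M ∧ ¬G) = F ↓ F = T
¬((K ↔ R) ↓ (¬M ∧ ¬G)) = ¬T = F
So #1 is false.

#2: Parsed as ¬K ↑ (¬R ∨ (M ↔ G))

¬K = ¬F = T
¬R = ¬T = F
M ↔ G = T ↔ T = T
¬R ∨ (M ↔ G) = F ∨ T = T
¬K ↑ (¬R ∨ (M ↔ G)) = T ↑ T = F
So #2 is false.

#1 F; #2 F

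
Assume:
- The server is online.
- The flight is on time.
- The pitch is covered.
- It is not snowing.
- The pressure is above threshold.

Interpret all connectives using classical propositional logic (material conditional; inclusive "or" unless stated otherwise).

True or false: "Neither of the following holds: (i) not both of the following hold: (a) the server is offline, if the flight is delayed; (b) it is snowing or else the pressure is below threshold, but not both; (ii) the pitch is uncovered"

Let Q = "the flight is delayed" (F), P = "the server is online" (T), S = "it is snowing" (F), U = "the pressure is above threshold" (T), R = "the pitch is covered" (T).
Parsed as ((Q → ¬P) ↑ (S ⊕ ¬U)) ↓ ¬R

¬P = ¬T = F
Q → ¬P = F → F = T
¬U = ¬T = F
S ⊕ ¬U = F ⊕ F = F
(Q → ¬P) ↑ (S ⊕ ¬U) = T ↑ F = T
¬R = ¬T = F
((Q → ¬P) ↑ (S ⊕ ¬U)) ↓ ¬R = T ↓ F = F

The statement is false.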